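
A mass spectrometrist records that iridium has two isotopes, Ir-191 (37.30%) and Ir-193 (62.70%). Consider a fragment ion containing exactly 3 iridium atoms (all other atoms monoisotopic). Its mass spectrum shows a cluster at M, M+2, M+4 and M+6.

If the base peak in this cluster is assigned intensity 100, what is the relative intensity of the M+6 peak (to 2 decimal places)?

56.03

Binomial terms of (0.3730 + 0.6270)^3: M 0.0519, M+2 0.2617, M+4 0.4399, M+6 0.2465 → M+4 is the base peak.
P(M+4) = C(3,2) × 0.3730^1 × 0.6270^2 = 3 × 0.3730 × 0.393129 = 0.439911 (base)
P(M+6) = C(3,3) × 0.3730^0 × 0.6270^3 = 1 × 1.0000 × 0.24649188 = 0.246492
Relative intensity = 0.246492 / 0.439911 × 100 = 56.03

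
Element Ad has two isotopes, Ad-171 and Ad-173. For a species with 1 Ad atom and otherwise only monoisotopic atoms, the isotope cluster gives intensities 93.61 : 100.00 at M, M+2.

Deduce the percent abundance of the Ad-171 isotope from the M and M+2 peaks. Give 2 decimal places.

48.35%

Let p = fractional abundance of Ad-171. I(M+2)/I(M) = [C(1,1)·p^0·(1−p)] / p^1 = 1·(1−p)/p = 100.00/93.61 = 1.0683
(1−p)/p = 1.0683/1 = 1.0683  ⇒  p = 1/(1 + 1.0683) = 0.4835
Ad-171: 48.35%, Ad-173: 51.65%.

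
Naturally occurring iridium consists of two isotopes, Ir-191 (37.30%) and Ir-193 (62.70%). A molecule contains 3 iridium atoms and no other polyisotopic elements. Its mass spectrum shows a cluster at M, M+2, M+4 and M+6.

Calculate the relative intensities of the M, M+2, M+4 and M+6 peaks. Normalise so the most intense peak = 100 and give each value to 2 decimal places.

The 3 Ir atoms are independent, so intensities follow the terms of (0.3730 + 0.6270)^3.
P(M) = 0.3730^3 = 0.051895
P(M+2) = 3 × 0.3730^2 × 0.6270^1 = 0.261702
P(M+4) = 3 × 0.3730^1 × 0.6270^2 = 0.439911
P(M+6) = 0.6270^3 = 0.246492
The M+4 peak is largest (0.439911); scaling to 100 gives 11.80 : 59.49 : 100.00 : 56.03.

11.80 : 59.49 : 100.00 : 56.03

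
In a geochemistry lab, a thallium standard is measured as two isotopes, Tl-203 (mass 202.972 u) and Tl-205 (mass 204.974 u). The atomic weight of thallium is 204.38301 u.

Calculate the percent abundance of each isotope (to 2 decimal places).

Writing the weighted mean with unknown fraction x of Tl-203:
202.972·x + 204.974·(1 − x) = 204.38301
(202.972 − 204.974)·x = 204.38301 − 204.974
x = -0.59099 / -2.002 = 0.29520 → 29.52% Tl-203, 70.48% Tl-205.

Tl-203: 29.52%, Tl-205: 70.48%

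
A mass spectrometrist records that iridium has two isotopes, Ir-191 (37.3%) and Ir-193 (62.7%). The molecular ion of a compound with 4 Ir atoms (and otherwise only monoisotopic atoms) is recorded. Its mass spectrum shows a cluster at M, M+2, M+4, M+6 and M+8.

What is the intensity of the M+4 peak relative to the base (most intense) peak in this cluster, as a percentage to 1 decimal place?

89.2%

Term probabilities: M 0.0194, M+2 0.1302, M+4 0.3282, M+6 0.3678, M+8 0.1546. Base peak = M+6.
P(M+6) = C(4,3) × 0.373^1 × 0.627^3 = 4 × 0.3730 × 0.24649188 = 0.367766 (base)
P(M+4) = C(4,2) × 0.373^2 × 0.627^2 = 6 × 0.139129 × 0.393129 = 0.328174
Relative intensity = 0.328174 / 0.367766 × 100 = 89.2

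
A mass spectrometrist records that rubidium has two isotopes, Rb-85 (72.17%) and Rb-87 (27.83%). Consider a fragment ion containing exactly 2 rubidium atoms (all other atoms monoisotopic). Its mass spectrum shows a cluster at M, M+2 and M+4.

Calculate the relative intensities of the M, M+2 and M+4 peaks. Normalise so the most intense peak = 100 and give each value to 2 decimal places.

100.00 : 77.12 : 14.87

The 2 Rb atoms are independent, so intensities follow the terms of (0.7217 + 0.2783)^2.
P(M) = 0.7217^2 = 0.520851
P(M+2) = 2 × 0.7217^1 × 0.2783^1 = 0.401698
P(M+4) = 0.2783^2 = 0.077451
The M peak is largest (0.520851); scaling to 100 gives 100.00 : 77.12 : 14.87.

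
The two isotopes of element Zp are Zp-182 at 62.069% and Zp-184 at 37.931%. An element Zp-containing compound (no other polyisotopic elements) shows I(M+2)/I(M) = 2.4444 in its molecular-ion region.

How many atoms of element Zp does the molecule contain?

With n Zp atoms, P(M+2)/P(M) = C(n,1)·p^(n−1)q / p^n = n·q/p = n · 0.37931/0.62069.
n = 2.4444 × 0.62069/0.37931 = 4.00 ≈ 4

4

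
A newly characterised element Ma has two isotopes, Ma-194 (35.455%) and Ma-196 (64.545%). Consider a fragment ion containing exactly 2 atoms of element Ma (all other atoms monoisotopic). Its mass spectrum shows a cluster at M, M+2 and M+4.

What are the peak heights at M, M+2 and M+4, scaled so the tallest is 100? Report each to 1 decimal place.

Each Ma atom is independently Ma-194 (p = 0.35455) or Ma-196 (q = 0.64545); the cluster is the binomial expansion (p + q)^2.
P(M) = 0.35455^2 = 0.125706
P(M+2) = 2 × 0.35455^1 × 0.64545^1 = 0.457689
P(M+4) = 0.64545^2 = 0.416606
The M+2 peak is largest (0.457689); scaling to 100 gives 27.5 : 100.0 : 91.0.

27.5 : 100.0 : 91.0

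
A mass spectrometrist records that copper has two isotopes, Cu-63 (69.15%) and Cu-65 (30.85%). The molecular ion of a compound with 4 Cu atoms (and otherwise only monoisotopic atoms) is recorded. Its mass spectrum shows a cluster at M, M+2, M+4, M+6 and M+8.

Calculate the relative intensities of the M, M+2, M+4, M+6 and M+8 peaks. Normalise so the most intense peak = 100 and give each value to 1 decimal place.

56.0 : 100.0 : 66.9 : 19.9 : 2.2

Expanding (0.6915 + 0.3085)^4:
P(M) = 0.6915^4 = 0.228649
P(M+2) = 4 × 0.6915^3 × 0.3085^1 = 0.408030
P(M+4) = 6 × 0.6915^2 × 0.3085^2 = 0.273052
P(M+6) = 4 × 0.6915^1 × 0.3085^3 = 0.081212
P(M+8) = 0.3085^4 = 0.009058
The M+2 peak is largest (0.408030); scaling to 100 gives 56.0 : 100.0 : 66.9 : 19.9 : 2.2.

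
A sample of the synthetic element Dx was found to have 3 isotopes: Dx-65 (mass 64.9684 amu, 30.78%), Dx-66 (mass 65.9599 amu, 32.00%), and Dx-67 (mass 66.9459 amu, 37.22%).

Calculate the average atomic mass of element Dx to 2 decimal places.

Average mass = Σ (abundance × isotope mass) = 0.3078 × 64.9684 + 0.3200 × 65.9599 + 0.3722 × 66.9459
= 19.99727 + 21.10717 + 24.91726 = 66.02170 amu

66.02 amu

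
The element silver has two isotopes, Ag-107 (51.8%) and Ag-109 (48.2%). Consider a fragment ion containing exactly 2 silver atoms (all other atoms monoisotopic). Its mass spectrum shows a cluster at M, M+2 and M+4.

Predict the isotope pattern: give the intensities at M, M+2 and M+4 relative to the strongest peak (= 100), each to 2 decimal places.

53.73 : 100.00 : 46.53

Each Ag atom is independently Ag-107 (p = 0.518) or Ag-109 (q = 0.482); the cluster is the binomial expansion (p + q)^2.
P(M) = 0.518^2 = 0.268324
P(M+2) = 2 × 0.518^1 × 0.482^1 = 0.499352
P(M+4) = 0.482^2 = 0.232324
The M+2 peak is largest (0.499352); scaling to 100 gives 53.73 : 100.00 : 46.53.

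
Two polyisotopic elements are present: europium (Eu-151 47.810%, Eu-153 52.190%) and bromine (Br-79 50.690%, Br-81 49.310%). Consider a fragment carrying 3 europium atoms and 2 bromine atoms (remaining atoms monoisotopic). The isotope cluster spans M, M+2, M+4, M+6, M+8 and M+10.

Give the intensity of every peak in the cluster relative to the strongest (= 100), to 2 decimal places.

8.81 : 45.98 : 95.93 : 100.00 : 52.08 : 10.84

Europium pattern (n=3): 0.10928391 : 0.3578871 : 0.39067407 : 0.14215492
Bromine pattern (n=2): 0.25694761 : 0.49990478 : 0.24314761
Convolve the two distributions (both contribute in 2-u steps):
  M: 0.10928391×0.25694761 = 0.028080
  M+2: 0.10928391×0.49990478 + 0.3578871×0.25694761 = 0.146590
  M+4: 0.10928391×0.24314761 + 0.3578871×0.49990478 + 0.39067407×0.25694761 = 0.305864
  M+6: 0.3578871×0.24314761 + 0.39067407×0.49990478 + 0.14215492×0.25694761 = 0.318846
  M+8: 0.39067407×0.24314761 + 0.14215492×0.49990478 = 0.166055
  M+10: 0.14215492×0.24314761 = 0.034565
Scale to base peak (0.318846) = 100: 8.81 : 45.98 : 95.93 : 100.00 : 52.08 : 10.84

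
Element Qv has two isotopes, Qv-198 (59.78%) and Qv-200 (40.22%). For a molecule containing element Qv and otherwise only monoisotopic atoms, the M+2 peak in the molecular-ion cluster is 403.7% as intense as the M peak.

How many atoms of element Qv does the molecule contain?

6

The M+2/M ratio from n Qv atoms is n · q/p = n · 0.4022/0.5978.
n = 4.037 × 0.5978/0.4022 = 6.00 ≈ 6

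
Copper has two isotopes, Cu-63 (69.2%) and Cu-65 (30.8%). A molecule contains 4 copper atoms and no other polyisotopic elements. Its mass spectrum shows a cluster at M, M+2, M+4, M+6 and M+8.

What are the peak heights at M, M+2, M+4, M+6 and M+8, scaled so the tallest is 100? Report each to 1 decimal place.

56.2 : 100.0 : 66.8 : 19.8 : 2.2

Each Cu atom is independently Cu-63 (p = 0.692) or Cu-65 (q = 0.308); the cluster is the binomial expansion (p + q)^4.
P(M) = 0.692^4 = 0.229311
P(M+2) = 4 × 0.692^3 × 0.308^1 = 0.408253
P(M+4) = 6 × 0.692^2 × 0.308^2 = 0.272562
P(M+6) = 4 × 0.692^1 × 0.308^3 = 0.080876
P(M+8) = 0.308^4 = 0.008999
The M+2 peak is largest (0.408253); scaling to 100 gives 56.2 : 100.0 : 66.8 : 19.8 : 2.2.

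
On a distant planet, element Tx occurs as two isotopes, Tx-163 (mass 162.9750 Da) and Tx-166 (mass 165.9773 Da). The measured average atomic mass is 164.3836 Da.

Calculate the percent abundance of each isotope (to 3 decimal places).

Tx-163: 53.083%, Tx-166: 46.917%

With x = fraction of Tx-163 (so Tx-166 is 1 − x):
162.9750·x + 165.9773·(1 − x) = 164.3836
(162.9750 − 165.9773)·x = 164.3836 − 165.9773
x = -1.5937 / -3.0023 = 0.53083 → 53.083% Tx-163, 46.917% Tx-166.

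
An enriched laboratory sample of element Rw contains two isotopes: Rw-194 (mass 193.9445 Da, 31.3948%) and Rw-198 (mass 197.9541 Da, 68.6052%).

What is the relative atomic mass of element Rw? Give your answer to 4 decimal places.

Average mass = Σ (abundance × isotope mass) = 0.313948 × 193.9445 + 0.686052 × 197.9541
= 60.88849 + 135.80681 = 196.69530 Da

196.6953 Da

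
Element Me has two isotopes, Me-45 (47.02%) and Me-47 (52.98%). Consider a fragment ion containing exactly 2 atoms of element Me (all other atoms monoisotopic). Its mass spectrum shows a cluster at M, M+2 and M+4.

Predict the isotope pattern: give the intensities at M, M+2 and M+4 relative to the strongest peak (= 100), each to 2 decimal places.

44.38 : 100.00 : 56.34

The 2 Me atoms are independent, so intensities follow the terms of (0.4702 + 0.5298)^2.
P(M) = 0.4702^2 = 0.221088
P(M+2) = 2 × 0.4702^1 × 0.5298^1 = 0.498224
P(M+4) = 0.5298^2 = 0.280688
The M+2 peak is largest (0.498224); scaling to 100 gives 44.38 : 100.00 : 56.34.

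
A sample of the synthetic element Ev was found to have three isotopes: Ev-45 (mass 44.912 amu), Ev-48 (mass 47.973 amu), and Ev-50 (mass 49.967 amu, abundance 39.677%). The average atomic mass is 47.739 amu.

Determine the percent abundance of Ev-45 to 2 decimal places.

The remaining 60.323% is split between Ev-45 (fraction x) and Ev-48 (fraction 0.60323 − x).
Substituting: 44.912x + 47.973(0.60323 − x) = 27.91359341
(44.912 − 47.973)x = -1.02515938  ⇒  x = 0.33491, y = 0.26832
Ev-45: 33.49%, Ev-48: 26.83%.

33.49%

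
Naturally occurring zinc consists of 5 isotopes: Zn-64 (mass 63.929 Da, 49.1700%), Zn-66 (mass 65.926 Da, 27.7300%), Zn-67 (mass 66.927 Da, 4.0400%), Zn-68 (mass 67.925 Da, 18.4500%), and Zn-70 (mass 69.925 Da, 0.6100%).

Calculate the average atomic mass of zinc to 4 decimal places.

65.3777 Da

The abundance-weighted mean is 0.491700 × 63.929 + 0.277300 × 65.926 + 0.040400 × 66.927 + 0.184500 × 67.925 + 0.006100 × 69.925
= 31.43389 + 18.28128 + 2.70385 + 12.53216 + 0.42654 = 65.37772 Da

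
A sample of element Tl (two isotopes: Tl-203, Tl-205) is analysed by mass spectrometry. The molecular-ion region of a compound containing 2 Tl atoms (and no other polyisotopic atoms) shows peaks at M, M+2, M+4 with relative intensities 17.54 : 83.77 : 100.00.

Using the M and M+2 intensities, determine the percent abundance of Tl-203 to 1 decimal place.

Let p = fractional abundance of Tl-203. I(M+2)/I(M) = [C(2,1)·p^1·(1−p)] / p^2 = 2·(1−p)/p = 83.77/17.54 = 4.7759
(1−p)/p = 4.7759/2 = 2.3880  ⇒  p = 1/(1 + 2.3880) = 0.2952
Tl-203: 29.5%, Tl-205: 70.5%.

29.5%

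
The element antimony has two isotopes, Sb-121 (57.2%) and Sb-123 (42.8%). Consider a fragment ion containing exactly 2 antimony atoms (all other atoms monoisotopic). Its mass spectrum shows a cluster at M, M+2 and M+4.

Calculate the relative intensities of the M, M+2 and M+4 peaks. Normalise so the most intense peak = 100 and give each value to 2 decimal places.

66.82 : 100.00 : 37.41

Expanding (0.572 + 0.428)^2:
P(M) = 0.572^2 = 0.327184
P(M+2) = 2 × 0.572^1 × 0.428^1 = 0.489632
P(M+4) = 0.428^2 = 0.183184
The M+2 peak is largest (0.489632); scaling to 100 gives 66.82 : 100.00 : 37.41.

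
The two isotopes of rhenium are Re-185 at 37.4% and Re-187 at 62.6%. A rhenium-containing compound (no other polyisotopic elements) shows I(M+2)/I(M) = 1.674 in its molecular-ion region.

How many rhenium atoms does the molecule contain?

For n independent Re atoms, I(M+2)/I(M) = n · (abundance Re-187) / (abundance Re-185) = n · 0.626/0.374.
n = 1.674 × 0.374/0.626 = 1.00 ≈ 1

1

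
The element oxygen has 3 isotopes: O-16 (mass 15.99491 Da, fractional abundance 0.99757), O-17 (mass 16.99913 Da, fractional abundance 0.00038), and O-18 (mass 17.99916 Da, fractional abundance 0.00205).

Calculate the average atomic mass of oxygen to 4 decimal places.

15.9994 Da

The abundance-weighted mean is 0.99757 × 15.99491 + 0.00038 × 16.99913 + 0.00205 × 17.99916
= 15.956042 + 0.006460 + 0.036898 = 15.999400 Da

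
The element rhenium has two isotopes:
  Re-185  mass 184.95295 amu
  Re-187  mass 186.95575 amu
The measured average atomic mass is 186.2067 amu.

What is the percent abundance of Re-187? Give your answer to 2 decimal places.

62.60%

With x = fraction of Re-185 (so Re-187 is 1 − x):
184.95295·x + 186.95575·(1 − x) = 186.2067
(184.95295 − 186.95575)·x = 186.2067 − 186.95575
x = -0.74905 / -2.00280 = 0.37400 → 37.40% Re-185, 62.60% Re-187.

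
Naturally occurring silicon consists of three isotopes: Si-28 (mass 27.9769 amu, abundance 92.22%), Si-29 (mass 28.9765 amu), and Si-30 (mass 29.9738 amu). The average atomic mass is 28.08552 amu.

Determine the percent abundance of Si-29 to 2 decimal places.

4.69%

The remaining 7.78% is split between Si-29 (fraction x) and Si-30 (fraction 0.0778 − x).
Substituting: 28.9765x + 29.9738(0.0778 − x) = 2.28522282
(28.9765 − 29.9738)x = -0.04673882  ⇒  x = 0.04687, y = 0.03093
Si-29: 4.69%, Si-30: 3.09%.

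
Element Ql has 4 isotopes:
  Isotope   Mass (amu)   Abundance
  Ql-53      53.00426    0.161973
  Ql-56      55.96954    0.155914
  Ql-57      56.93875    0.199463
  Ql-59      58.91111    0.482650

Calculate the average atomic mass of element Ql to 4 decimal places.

57.1023 amu

The abundance-weighted mean is 0.161973 × 53.00426 + 0.155914 × 55.96954 + 0.199463 × 56.93875 + 0.482650 × 58.91111
= 8.585259 + 8.726435 + 11.357174 + 28.433447 = 57.102315 amu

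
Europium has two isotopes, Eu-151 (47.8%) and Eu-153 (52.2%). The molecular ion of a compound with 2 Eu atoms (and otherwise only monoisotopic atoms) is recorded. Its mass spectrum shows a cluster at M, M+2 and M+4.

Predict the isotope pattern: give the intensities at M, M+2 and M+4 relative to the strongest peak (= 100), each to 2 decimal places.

The 2 Eu atoms are independent, so intensities follow the terms of (0.478 + 0.522)^2.
P(M) = 0.478^2 = 0.228484
P(M+2) = 2 × 0.478^1 × 0.522^1 = 0.499032
P(M+4) = 0.522^2 = 0.272484
The M+2 peak is largest (0.499032); scaling to 100 gives 45.79 : 100.00 : 54.60.

45.79 : 100.00 : 54.60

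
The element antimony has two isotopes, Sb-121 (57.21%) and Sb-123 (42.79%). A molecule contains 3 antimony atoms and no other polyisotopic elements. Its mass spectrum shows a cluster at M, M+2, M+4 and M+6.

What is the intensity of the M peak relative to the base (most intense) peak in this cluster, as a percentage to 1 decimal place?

44.6%

(0.5721 + 0.4279)^3 gives M 0.1872, M+2 0.4202, M+4 0.3143, M+6 0.0783; the largest is M+2.
P(M+2) = C(3,1) × 0.5721^2 × 0.4279^1 = 3 × 0.32729841 × 0.4279 = 0.420153 (base)
P(M) = C(3,0) × 0.5721^3 × 0.4279^0 = 1 × 0.18724742 × 1.0000 = 0.187247
Relative intensity = 0.187247 / 0.420153 × 100 = 44.6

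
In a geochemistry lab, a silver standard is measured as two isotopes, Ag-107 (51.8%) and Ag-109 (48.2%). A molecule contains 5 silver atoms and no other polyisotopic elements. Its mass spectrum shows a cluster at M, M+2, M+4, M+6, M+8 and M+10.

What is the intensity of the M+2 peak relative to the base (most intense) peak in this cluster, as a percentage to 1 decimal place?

53.7%

Term probabilities: M 0.0373, M+2 0.1735, M+4 0.3229, M+6 0.3005, M+8 0.1398, M+10 0.0260. Base peak = M+4.
P(M+4) = C(5,2) × 0.518^3 × 0.482^2 = 10 × 0.13899183 × 0.232324 = 0.322911 (base)
P(M+2) = C(5,1) × 0.518^4 × 0.482^1 = 5 × 0.07199777 × 0.4820 = 0.173515
Relative intensity = 0.173515 / 0.322911 × 100 = 53.7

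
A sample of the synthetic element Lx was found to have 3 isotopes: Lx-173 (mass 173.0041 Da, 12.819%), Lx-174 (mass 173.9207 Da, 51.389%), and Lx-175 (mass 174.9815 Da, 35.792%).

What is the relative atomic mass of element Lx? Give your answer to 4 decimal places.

Weight each isotope mass by its fractional abundance: 0.12819 × 173.0041 + 0.51389 × 173.9207 + 0.35792 × 174.9815
= 22.17740 + 89.37611 + 62.62938 = 174.18289 Da

174.1829 Da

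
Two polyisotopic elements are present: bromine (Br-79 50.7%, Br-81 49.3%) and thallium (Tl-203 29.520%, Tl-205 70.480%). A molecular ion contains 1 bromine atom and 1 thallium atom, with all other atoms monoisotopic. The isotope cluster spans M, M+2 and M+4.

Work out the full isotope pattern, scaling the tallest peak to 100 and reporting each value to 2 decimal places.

Bromine pattern (n=1): 0.5070 : 0.4930
Thallium pattern (n=1): 0.2952 : 0.7048
Convolve the two distributions (both contribute in 2-u steps):
  M: 0.5070×0.2952 = 0.149666
  M+2: 0.5070×0.7048 + 0.4930×0.2952 = 0.502867
  M+4: 0.4930×0.7048 = 0.347466
Scale to base peak (0.502867) = 100: 29.76 : 100.00 : 69.10

29.76 : 100.00 : 69.10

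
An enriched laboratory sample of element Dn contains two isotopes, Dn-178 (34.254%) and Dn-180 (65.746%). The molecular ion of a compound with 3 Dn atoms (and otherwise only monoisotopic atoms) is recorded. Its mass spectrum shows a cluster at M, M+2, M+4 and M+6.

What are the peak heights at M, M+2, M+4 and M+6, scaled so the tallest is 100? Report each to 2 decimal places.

Each Dn atom is independently Dn-178 (p = 0.34254) or Dn-180 (q = 0.65746); the cluster is the binomial expansion (p + q)^3.
P(M) = 0.34254^3 = 0.040191
P(M+2) = 3 × 0.34254^2 × 0.65746^1 = 0.231427
P(M+4) = 3 × 0.34254^1 × 0.65746^2 = 0.444192
P(M+6) = 0.65746^3 = 0.284189
The M+4 peak is largest (0.444192); scaling to 100 gives 9.05 : 52.10 : 100.00 : 63.98.

9.05 : 52.10 : 100.00 : 63.98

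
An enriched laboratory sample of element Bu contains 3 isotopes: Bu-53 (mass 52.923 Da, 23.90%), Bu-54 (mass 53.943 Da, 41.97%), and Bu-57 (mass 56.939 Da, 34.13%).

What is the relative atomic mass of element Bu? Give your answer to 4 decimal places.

Ar = Σ fᵢ·mᵢ = 0.2390 × 52.923 + 0.4197 × 53.943 + 0.3413 × 56.939
= 12.64860 + 22.63988 + 19.43328 = 54.72176 Da

54.7218 Da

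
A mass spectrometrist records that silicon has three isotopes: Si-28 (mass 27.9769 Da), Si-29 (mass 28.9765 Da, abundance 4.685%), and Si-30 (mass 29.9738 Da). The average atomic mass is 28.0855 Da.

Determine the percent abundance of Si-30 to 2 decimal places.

Let x and y be the fractions of Si-28 and Si-30. Then x + y = 1 − 0.04685 = 0.95315 and 27.9769x + 29.9738y = 28.0855 − 0.04685×28.9765 = 26.727950975.
Substituting: 27.9769x + 29.9738(0.95315 − x) = 26.727950975
(27.9769 − 29.9738)x = -1.841576495  ⇒  x = 0.92222, y = 0.03093
Si-28: 92.22%, Si-30: 3.09%.

3.09%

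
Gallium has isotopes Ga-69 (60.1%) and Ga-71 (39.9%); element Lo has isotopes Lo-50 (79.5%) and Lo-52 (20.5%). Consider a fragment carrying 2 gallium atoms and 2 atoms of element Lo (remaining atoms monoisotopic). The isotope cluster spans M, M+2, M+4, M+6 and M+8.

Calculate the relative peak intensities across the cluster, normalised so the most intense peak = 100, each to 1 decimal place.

Gallium pattern (n=2): 0.361201 : 0.479598 : 0.159201
Element Lo pattern (n=2): 0.632025 : 0.32595 : 0.042025
Convolve the two distributions (both contribute in 2-u steps):
  M: 0.361201×0.632025 = 0.228288
  M+2: 0.361201×0.32595 + 0.479598×0.632025 = 0.420851
  M+4: 0.361201×0.042025 + 0.479598×0.32595 + 0.159201×0.632025 = 0.272123
  M+6: 0.479598×0.042025 + 0.159201×0.32595 = 0.072047
  M+8: 0.159201×0.042025 = 0.006690
Scale to base peak (0.420851) = 100: 54.2 : 100.0 : 64.7 : 17.1 : 1.6

54.2 : 100.0 : 64.7 : 17.1 : 1.6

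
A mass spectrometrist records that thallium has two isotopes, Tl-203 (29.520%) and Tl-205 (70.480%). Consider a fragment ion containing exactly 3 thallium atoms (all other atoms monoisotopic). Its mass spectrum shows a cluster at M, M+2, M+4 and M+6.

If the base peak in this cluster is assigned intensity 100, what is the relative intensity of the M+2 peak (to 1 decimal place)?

41.9

Term probabilities: M 0.0257, M+2 0.1843, M+4 0.4399, M+6 0.3501. Base peak = M+4.
P(M+4) = C(3,2) × 0.29520^1 × 0.70480^2 = 3 × 0.2952 × 0.49674304 = 0.439916 (base)
P(M+2) = C(3,1) × 0.29520^2 × 0.70480^1 = 3 × 0.08714304 × 0.7048 = 0.184255
Relative intensity = 0.184255 / 0.439916 × 100 = 41.9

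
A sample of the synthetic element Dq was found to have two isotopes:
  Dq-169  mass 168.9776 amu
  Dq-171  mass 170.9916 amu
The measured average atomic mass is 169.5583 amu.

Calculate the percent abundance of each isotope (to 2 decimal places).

Let x be the fractional abundance of Dq-169; then Dq-171 has abundance 1 − x.
168.9776·x + 170.9916·(1 − x) = 169.5583
(168.9776 − 170.9916)·x = 169.5583 − 170.9916
x = -1.4333 / -2.0140 = 0.71167 → 71.17% Dq-169, 28.83% Dq-171.

Dq-169: 71.17%, Dq-171: 28.83%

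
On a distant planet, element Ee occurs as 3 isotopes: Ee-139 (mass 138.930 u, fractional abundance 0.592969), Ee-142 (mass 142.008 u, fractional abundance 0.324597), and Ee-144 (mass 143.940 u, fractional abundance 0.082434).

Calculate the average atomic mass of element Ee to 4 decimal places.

140.3421 u

Average mass = Σ (abundance × isotope mass) = 0.592969 × 138.930 + 0.324597 × 142.008 + 0.082434 × 143.940
= 82.38118 + 46.09537 + 11.86555 = 140.34210 u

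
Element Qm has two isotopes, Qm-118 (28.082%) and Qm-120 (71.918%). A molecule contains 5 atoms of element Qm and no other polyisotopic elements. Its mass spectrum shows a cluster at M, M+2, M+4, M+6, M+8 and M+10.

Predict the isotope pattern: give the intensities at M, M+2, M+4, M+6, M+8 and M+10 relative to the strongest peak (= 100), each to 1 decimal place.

0.5 : 6.0 : 30.5 : 78.1 : 100.0 : 51.2

Each Qm atom is independently Qm-118 (p = 0.28082) or Qm-120 (q = 0.71918); the cluster is the binomial expansion (p + q)^5.
P(M) = 0.28082^5 = 0.001746
P(M+2) = 5 × 0.28082^4 × 0.71918^1 = 0.022362
P(M+4) = 10 × 0.28082^3 × 0.71918^2 = 0.114541
P(M+6) = 10 × 0.28082^2 × 0.71918^3 = 0.293338
P(M+8) = 5 × 0.28082^1 × 0.71918^4 = 0.375620
P(M+10) = 0.71918^5 = 0.192392
The M+8 peak is largest (0.375620); scaling to 100 gives 0.5 : 6.0 : 30.5 : 78.1 : 100.0 : 51.2.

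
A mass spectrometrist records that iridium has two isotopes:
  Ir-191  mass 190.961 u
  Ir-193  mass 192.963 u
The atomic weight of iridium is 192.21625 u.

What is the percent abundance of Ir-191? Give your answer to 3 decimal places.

37.300%

Writing the weighted mean with unknown fraction x of Ir-191:
190.961·x + 192.963·(1 − x) = 192.21625
(190.961 − 192.963)·x = 192.21625 − 192.963
x = -0.74675 / -2.002 = 0.37300 → 37.300% Ir-191, 62.700% Ir-193.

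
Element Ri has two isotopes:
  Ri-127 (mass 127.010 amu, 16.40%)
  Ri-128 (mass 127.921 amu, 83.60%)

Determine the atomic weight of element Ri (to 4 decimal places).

127.7716 amu

Ar = Σ fᵢ·mᵢ = 0.1640 × 127.010 + 0.8360 × 127.921
= 20.82964 + 106.94196 = 127.77160 amu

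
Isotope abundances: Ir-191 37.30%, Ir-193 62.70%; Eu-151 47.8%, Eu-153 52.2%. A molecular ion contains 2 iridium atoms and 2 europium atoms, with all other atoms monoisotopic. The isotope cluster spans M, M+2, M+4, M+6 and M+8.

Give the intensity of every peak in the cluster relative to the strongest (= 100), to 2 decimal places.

Iridium pattern (n=2): 0.139129 : 0.467742 : 0.393129
Europium pattern (n=2): 0.228484 : 0.499032 : 0.272484
Convolve the two distributions (both contribute in 2-u steps):
  M: 0.139129×0.228484 = 0.031789
  M+2: 0.139129×0.499032 + 0.467742×0.228484 = 0.176301
  M+4: 0.139129×0.272484 + 0.467742×0.499032 + 0.393129×0.228484 = 0.361152
  M+6: 0.467742×0.272484 + 0.393129×0.499032 = 0.323636
  M+8: 0.393129×0.272484 = 0.107121
Scale to base peak (0.361152) = 100: 8.80 : 48.82 : 100.00 : 89.61 : 29.66

8.80 : 48.82 : 100.00 : 89.61 : 29.66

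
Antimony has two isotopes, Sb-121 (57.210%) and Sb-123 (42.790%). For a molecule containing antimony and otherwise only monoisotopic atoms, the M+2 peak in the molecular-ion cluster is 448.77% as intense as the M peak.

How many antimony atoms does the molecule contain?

6

With n Sb atoms, P(M+2)/P(M) = C(n,1)·p^(n−1)q / p^n = n·q/p = n · 0.42790/0.57210.
n = 4.4877 × 0.57210/0.42790 = 6.00 ≈ 6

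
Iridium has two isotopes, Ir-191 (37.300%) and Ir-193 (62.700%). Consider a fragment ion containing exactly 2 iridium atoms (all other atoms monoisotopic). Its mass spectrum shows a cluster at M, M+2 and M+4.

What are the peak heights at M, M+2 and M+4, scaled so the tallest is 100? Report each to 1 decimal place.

The 2 Ir atoms are independent, so intensities follow the terms of (0.37300 + 0.62700)^2.
P(M) = 0.37300^2 = 0.139129
P(M+2) = 2 × 0.37300^1 × 0.62700^1 = 0.467742
P(M+4) = 0.62700^2 = 0.393129
The M+2 peak is largest (0.467742); scaling to 100 gives 29.7 : 100.0 : 84.0.

29.7 : 100.0 : 84.0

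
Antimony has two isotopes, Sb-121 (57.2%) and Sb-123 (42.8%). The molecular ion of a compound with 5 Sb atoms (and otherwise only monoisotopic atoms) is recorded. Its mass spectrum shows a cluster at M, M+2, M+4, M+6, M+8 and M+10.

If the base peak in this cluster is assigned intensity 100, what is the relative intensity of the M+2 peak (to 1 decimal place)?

Term probabilities: M 0.0612, M+2 0.2291, M+4 0.3428, M+6 0.2565, M+8 0.0960, M+10 0.0144. Base peak = M+4.
P(M+4) = C(5,2) × 0.572^3 × 0.428^2 = 10 × 0.18714925 × 0.183184 = 0.342827 (base)
P(M+2) = C(5,1) × 0.572^4 × 0.428^1 = 5 × 0.10704937 × 0.4280 = 0.229086
Relative intensity = 0.229086 / 0.342827 × 100 = 66.8

66.8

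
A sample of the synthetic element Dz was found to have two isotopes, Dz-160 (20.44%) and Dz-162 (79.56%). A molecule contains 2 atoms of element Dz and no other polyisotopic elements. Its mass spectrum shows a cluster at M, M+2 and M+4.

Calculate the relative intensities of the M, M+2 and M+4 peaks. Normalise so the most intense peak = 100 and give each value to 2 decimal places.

Expanding (0.2044 + 0.7956)^2:
P(M) = 0.2044^2 = 0.041779
P(M+2) = 2 × 0.2044^1 × 0.7956^1 = 0.325241
P(M+4) = 0.7956^2 = 0.632979
The M+4 peak is largest (0.632979); scaling to 100 gives 6.60 : 51.38 : 100.00.

6.60 : 51.38 : 100.00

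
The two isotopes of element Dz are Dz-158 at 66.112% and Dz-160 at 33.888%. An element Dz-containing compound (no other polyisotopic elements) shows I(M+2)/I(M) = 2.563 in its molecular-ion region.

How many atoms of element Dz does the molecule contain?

5

The M+2/M ratio from n Dz atoms is n · q/p = n · 0.33888/0.66112.
n = 2.563 × 0.66112/0.33888 = 5.00 ≈ 5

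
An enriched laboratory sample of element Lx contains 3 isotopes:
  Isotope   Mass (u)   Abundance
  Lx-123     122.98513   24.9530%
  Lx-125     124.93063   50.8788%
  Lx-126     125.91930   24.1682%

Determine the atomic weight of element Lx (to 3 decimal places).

The abundance-weighted mean is 0.249530 × 122.98513 + 0.508788 × 124.93063 + 0.241682 × 125.91930
= 30.688479 + 63.563205 + 30.432428 = 124.684112 u

124.684 u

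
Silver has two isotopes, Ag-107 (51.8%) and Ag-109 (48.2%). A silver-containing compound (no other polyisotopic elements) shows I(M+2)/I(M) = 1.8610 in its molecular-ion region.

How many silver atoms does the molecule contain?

The M+2/M ratio from n Ag atoms is n · q/p = n · 0.482/0.518.
n = 1.8610 × 0.518/0.482 = 2.00 ≈ 2

2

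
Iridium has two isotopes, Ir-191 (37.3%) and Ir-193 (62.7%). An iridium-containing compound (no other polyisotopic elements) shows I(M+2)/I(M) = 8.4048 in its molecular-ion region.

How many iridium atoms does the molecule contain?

5

With n Ir atoms, P(M+2)/P(M) = C(n,1)·p^(n−1)q / p^n = n·q/p = n · 0.627/0.373.
n = 8.4048 × 0.373/0.627 = 5.00 ≈ 5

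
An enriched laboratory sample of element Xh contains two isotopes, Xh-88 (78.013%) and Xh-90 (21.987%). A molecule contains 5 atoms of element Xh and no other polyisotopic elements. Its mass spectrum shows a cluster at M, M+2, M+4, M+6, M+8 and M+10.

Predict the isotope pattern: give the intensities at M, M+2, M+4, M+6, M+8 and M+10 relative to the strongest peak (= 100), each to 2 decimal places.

70.96 : 100.00 : 56.37 : 15.89 : 2.24 : 0.13

Each Xh atom is independently Xh-88 (p = 0.78013) or Xh-90 (q = 0.21987); the cluster is the binomial expansion (p + q)^5.
P(M) = 0.78013^5 = 0.288958
P(M+2) = 5 × 0.78013^4 × 0.21987^1 = 0.407196
P(M+4) = 10 × 0.78013^3 × 0.21987^2 = 0.229527
P(M+6) = 10 × 0.78013^2 × 0.21987^3 = 0.064689
P(M+8) = 5 × 0.78013^1 × 0.21987^4 = 0.009116
P(M+10) = 0.21987^5 = 0.000514
The M+2 peak is largest (0.407196); scaling to 100 gives 70.96 : 100.00 : 56.37 : 15.89 : 2.24 : 0.13.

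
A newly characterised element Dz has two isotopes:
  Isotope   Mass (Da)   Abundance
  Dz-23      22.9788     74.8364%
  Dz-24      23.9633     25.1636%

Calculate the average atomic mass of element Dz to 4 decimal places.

23.2265 Da

Ar = Σ fᵢ·mᵢ = 0.748364 × 22.9788 + 0.251636 × 23.9633
= 17.19651 + 6.03003 = 23.22654 Da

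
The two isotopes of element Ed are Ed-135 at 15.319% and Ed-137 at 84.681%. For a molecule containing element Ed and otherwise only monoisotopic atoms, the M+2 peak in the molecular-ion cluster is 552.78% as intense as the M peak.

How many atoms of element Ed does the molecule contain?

1

The M+2/M ratio from n Ed atoms is n · q/p = n · 0.84681/0.15319.
n = 5.5278 × 0.15319/0.84681 = 1.00 ≈ 1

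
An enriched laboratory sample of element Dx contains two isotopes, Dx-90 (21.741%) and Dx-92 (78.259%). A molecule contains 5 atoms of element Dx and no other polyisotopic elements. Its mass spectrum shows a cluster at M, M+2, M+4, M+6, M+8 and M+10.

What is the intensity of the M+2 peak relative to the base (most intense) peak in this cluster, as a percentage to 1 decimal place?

2.1%

Binomial terms of (0.21741 + 0.78259)^5: M 0.0005, M+2 0.0087, M+4 0.0629, M+6 0.2265, M+8 0.4077, M+10 0.2935 → M+8 is the base peak.
P(M+8) = C(5,4) × 0.21741^1 × 0.78259^4 = 5 × 0.21741 × 0.37509146 = 0.407743 (base)
P(M+2) = C(5,1) × 0.21741^4 × 0.78259^1 = 5 × 0.00223418 × 0.78259 = 0.008742
Relative intensity = 0.008742 / 0.407743 × 100 = 2.1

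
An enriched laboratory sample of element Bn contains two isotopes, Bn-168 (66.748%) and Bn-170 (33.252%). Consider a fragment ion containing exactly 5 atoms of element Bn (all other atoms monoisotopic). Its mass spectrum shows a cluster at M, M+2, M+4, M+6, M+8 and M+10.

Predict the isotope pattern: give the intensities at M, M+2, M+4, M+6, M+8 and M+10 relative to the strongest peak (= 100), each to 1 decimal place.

40.1 : 100.0 : 99.6 : 49.6 : 12.4 : 1.2

The 5 Bn atoms are independent, so intensities follow the terms of (0.66748 + 0.33252)^5.
P(M) = 0.66748^5 = 0.132492
P(M+2) = 5 × 0.66748^4 × 0.33252^1 = 0.330020
P(M+4) = 10 × 0.66748^3 × 0.33252^2 = 0.328814
P(M+6) = 10 × 0.66748^2 × 0.33252^3 = 0.163806
P(M+8) = 5 × 0.66748^1 × 0.33252^4 = 0.040802
P(M+10) = 0.33252^5 = 0.004065
The M+2 peak is largest (0.330020); scaling to 100 gives 40.1 : 100.0 : 99.6 : 49.6 : 12.4 : 1.2.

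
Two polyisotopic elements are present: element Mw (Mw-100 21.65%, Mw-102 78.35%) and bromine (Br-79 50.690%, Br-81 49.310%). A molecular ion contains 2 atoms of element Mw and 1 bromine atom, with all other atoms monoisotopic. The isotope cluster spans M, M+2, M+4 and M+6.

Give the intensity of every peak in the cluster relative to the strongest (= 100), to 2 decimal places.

Element Mw pattern (n=2): 0.04687225 : 0.3392555 : 0.61387225
Bromine pattern (n=1): 0.5069 : 0.4931
Convolve the two distributions (both contribute in 2-u steps):
  M: 0.04687225×0.5069 = 0.023760
  M+2: 0.04687225×0.4931 + 0.3392555×0.5069 = 0.195081
  M+4: 0.3392555×0.4931 + 0.61387225×0.5069 = 0.478459
  M+6: 0.61387225×0.4931 = 0.302700
Scale to base peak (0.478459) = 100: 4.97 : 40.77 : 100.00 : 63.27

4.97 : 40.77 : 100.00 : 63.27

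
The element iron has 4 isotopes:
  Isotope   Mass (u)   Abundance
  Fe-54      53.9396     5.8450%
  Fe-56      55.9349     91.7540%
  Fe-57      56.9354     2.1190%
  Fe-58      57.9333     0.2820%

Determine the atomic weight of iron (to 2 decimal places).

The abundance-weighted mean is 0.058450 × 53.9396 + 0.917540 × 55.9349 + 0.021190 × 56.9354 + 0.002820 × 57.9333
= 3.15277 + 51.32251 + 1.20646 + 0.16337 = 55.84511 u

55.85 u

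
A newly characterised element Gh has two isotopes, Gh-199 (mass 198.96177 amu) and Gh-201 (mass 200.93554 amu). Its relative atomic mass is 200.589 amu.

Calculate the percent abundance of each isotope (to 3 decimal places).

Gh-199: 17.557%, Gh-201: 82.443%

Let x be the fractional abundance of Gh-199; then Gh-201 has abundance 1 − x.
198.96177·x + 200.93554·(1 − x) = 200.589
(198.96177 − 200.93554)·x = 200.589 − 200.93554
x = -0.34654 / -1.97377 = 0.17557 → 17.557% Gh-199, 82.443% Gh-201.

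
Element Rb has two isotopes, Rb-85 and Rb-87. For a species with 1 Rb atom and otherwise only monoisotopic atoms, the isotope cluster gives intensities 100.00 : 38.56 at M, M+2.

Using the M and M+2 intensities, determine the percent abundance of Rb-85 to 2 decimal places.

Let p = fractional abundance of Rb-85. I(M+2)/I(M) = [C(1,1)·p^0·(1−p)] / p^1 = 1·(1−p)/p = 38.56/100.00 = 0.3856
(1−p)/p = 0.3856/1 = 0.3856  ⇒  p = 1/(1 + 0.3856) = 0.7217
Rb-85: 72.17%, Rb-87: 27.83%.

72.17%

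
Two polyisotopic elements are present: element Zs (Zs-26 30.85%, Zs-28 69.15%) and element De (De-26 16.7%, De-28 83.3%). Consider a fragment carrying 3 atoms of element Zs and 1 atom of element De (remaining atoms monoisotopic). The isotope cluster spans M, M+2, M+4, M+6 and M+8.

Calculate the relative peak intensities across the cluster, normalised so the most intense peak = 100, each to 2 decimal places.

1.16 : 13.55 : 56.24 : 100.00 : 64.98

Element Zs pattern (n=3): 0.02936064 : 0.19743483 : 0.44254842 : 0.33065611
Element De pattern (n=1): 0.1670 : 0.8330
Convolve the two distributions (both contribute in 2-u steps):
  M: 0.02936064×0.1670 = 0.004903
  M+2: 0.02936064×0.8330 + 0.19743483×0.1670 = 0.057429
  M+4: 0.19743483×0.8330 + 0.44254842×0.1670 = 0.238369
  M+6: 0.44254842×0.8330 + 0.33065611×0.1670 = 0.423862
  M+8: 0.33065611×0.8330 = 0.275437
Scale to base peak (0.423862) = 100: 1.16 : 13.55 : 56.24 : 100.00 : 64.98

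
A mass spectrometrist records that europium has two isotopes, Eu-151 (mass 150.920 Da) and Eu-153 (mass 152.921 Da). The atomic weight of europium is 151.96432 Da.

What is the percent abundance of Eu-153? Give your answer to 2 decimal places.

52.19%

Let x be the fractional abundance of Eu-151; then Eu-153 has abundance 1 − x.
150.920·x + 152.921·(1 − x) = 151.96432
(150.920 − 152.921)·x = 151.96432 − 152.921
x = -0.95668 / -2.001 = 0.47810 → 47.81% Eu-151, 52.19% Eu-153.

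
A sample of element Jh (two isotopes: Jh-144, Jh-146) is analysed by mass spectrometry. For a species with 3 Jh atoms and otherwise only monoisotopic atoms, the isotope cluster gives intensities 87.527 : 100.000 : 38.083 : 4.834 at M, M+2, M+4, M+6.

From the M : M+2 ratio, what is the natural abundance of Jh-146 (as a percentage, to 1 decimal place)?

Let p = fractional abundance of Jh-144. I(M+2)/I(M) = [C(3,1)·p^2·(1−p)] / p^3 = 3·(1−p)/p = 100.000/87.527 = 1.1425
(1−p)/p = 1.1425/3 = 0.3808  ⇒  p = 1/(1 + 0.3808) = 0.7242
Jh-144: 72.4%, Jh-146: 27.6%.

27.6%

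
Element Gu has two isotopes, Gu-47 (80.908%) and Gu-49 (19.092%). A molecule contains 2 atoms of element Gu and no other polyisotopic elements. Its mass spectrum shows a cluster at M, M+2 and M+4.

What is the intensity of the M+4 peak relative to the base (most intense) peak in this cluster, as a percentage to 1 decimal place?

(0.80908 + 0.19092)^2 gives M 0.6546, M+2 0.3089, M+4 0.0365; the largest is M.
P(M) = C(2,0) × 0.80908^2 × 0.19092^0 = 1 × 0.65461045 × 1.0000 = 0.654610 (base)
P(M+4) = C(2,2) × 0.80908^0 × 0.19092^2 = 1 × 1.0000 × 0.03645045 = 0.036450
Relative intensity = 0.036450 / 0.654610 × 100 = 5.6

5.6%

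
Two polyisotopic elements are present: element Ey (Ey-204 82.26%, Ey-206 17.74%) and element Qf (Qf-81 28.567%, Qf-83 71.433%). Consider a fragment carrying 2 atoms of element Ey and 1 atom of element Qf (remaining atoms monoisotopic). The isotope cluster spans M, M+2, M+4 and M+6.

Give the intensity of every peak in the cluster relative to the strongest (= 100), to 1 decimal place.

34.1 : 100.0 : 38.4 : 4.0

Element Ey pattern (n=2): 0.67667076 : 0.29185848 : 0.03147076
Element Qf pattern (n=1): 0.28567 : 0.71433
Convolve the two distributions (both contribute in 2-u steps):
  M: 0.67667076×0.28567 = 0.193305
  M+2: 0.67667076×0.71433 + 0.29185848×0.28567 = 0.566741
  M+4: 0.29185848×0.71433 + 0.03147076×0.28567 = 0.217474
  M+6: 0.03147076×0.71433 = 0.022481
Scale to base peak (0.566741) = 100: 34.1 : 100.0 : 38.4 : 4.0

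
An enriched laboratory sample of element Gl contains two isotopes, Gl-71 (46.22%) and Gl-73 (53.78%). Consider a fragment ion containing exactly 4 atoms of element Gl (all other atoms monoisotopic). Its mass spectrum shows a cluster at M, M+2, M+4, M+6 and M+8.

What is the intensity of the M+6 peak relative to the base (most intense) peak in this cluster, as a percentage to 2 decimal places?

Binomial terms of (0.4622 + 0.5378)^4: M 0.0456, M+2 0.2124, M+4 0.3707, M+6 0.2876, M+8 0.0837 → M+4 is the base peak.
P(M+4) = C(4,2) × 0.4622^2 × 0.5378^2 = 6 × 0.21362884 × 0.28922884 = 0.370726 (base)
P(M+6) = C(4,3) × 0.4622^1 × 0.5378^3 = 4 × 0.4622 × 0.15554727 = 0.287576
Relative intensity = 0.287576 / 0.370726 × 100 = 77.57

77.57%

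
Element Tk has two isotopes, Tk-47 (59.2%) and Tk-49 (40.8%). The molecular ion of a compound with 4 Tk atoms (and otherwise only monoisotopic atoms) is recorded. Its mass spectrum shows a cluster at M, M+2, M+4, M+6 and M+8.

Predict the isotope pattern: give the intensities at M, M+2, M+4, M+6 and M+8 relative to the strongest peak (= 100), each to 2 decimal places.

Each Tk atom is independently Tk-47 (p = 0.592) or Tk-49 (q = 0.408); the cluster is the binomial expansion (p + q)^4.
P(M) = 0.592^4 = 0.122825
P(M+2) = 4 × 0.592^3 × 0.408^1 = 0.338599
P(M+4) = 6 × 0.592^2 × 0.408^2 = 0.350038
P(M+6) = 4 × 0.592^1 × 0.408^3 = 0.160828
P(M+8) = 0.408^4 = 0.027710
The M+4 peak is largest (0.350038); scaling to 100 gives 35.09 : 96.73 : 100.00 : 45.95 : 7.92.

35.09 : 96.73 : 100.00 : 45.95 : 7.92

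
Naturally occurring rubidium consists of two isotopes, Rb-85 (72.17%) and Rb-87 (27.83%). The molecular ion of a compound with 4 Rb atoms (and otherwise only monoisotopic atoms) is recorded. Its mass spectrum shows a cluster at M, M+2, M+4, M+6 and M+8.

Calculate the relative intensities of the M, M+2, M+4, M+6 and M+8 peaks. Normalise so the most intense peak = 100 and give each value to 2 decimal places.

The 4 Rb atoms are independent, so intensities follow the terms of (0.7217 + 0.2783)^4.
P(M) = 0.7217^4 = 0.271286
P(M+2) = 4 × 0.7217^3 × 0.2783^1 = 0.418450
P(M+4) = 6 × 0.7217^2 × 0.2783^2 = 0.242042
P(M+6) = 4 × 0.7217^1 × 0.2783^3 = 0.062224
P(M+8) = 0.2783^4 = 0.005999
The M+2 peak is largest (0.418450); scaling to 100 gives 64.83 : 100.00 : 57.84 : 14.87 : 1.43.

64.83 : 100.00 : 57.84 : 14.87 : 1.43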